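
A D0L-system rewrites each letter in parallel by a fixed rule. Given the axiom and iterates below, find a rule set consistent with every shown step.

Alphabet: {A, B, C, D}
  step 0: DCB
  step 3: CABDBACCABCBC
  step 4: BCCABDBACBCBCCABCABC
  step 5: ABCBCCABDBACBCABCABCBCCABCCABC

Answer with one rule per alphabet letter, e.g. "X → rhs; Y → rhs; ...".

  step 4 ⇒ step 5: BCCABDBACBCBCCABCABC ⇒ A·BC·BC·C·A·BDB·A·C·BC·A·BC·A·BC·BC·C·A·BC·C·A·BC
    A ↦ C
    B ↦ A
    C ↦ BC
    D ↦ BDB

A->C, B->A, C->BC, D->BDB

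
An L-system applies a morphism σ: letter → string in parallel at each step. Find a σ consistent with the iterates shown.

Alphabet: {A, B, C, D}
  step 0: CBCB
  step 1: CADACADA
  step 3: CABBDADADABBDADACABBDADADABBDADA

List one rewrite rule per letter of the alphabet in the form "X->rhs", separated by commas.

A->BB, B->DA, C->CA, D->DA

  step 0 ⇒ step 1: CBCB ⇒ CA·DA·CA·DA
    B ↦ DA
    C ↦ CA
    A ↦ BB  (constrained at step 1)
    D ↦ DA  (constrained at step 1)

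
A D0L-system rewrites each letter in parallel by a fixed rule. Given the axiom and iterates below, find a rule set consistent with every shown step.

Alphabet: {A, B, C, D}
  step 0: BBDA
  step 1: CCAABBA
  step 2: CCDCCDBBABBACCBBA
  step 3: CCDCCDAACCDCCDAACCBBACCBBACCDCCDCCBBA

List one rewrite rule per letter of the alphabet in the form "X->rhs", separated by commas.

  step 2 ⇒ step 3: CCDCCDBBABBACCBBA ⇒ CCD·CCD·AA·CCD·CCD·AA·C·C·BBA·C·C·BBA·CCD·CCD·C·C·BBA
    A ↦ BBA
    B ↦ C
    C ↦ CCD
    D ↦ AA

A->BBA, B->C, C->CCD, D->AA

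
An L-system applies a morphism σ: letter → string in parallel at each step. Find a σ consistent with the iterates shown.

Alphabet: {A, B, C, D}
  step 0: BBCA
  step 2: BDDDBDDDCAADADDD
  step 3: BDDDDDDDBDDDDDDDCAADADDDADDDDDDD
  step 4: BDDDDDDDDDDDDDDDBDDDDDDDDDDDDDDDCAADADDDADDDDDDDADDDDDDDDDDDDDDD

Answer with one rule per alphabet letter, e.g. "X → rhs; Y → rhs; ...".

A->AD, B->BD, C->CA, D->DD

  step 3 ⇒ step 4: BDDDDDDDBDDDDDDDCAADADDDADDDDDDD ⇒ BD·DD·DD·DD·DD·DD·DD·DD·BD·DD·DD·DD·DD·DD·DD·DD·CA·AD·AD·DD·AD·DD·DD·DD·AD·DD·DD·DD·DD·DD·DD·DD
    A ↦ AD
    B ↦ BD
    C ↦ CA
    D ↦ DD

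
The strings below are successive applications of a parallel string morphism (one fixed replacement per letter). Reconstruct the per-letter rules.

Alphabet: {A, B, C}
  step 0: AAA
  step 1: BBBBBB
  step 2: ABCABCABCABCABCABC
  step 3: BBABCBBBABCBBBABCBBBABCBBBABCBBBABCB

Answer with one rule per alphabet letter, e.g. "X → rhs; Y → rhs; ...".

  step 2 ⇒ step 3: ABCABCABCABCABCABC ⇒ BB·ABC·B·BB·ABC·B·BB·ABC·B·BB·ABC·B·BB·ABC·B·BB·ABC·B
    A ↦ BB
    B ↦ ABC
    C ↦ B

A->BB, B->ABC, C->B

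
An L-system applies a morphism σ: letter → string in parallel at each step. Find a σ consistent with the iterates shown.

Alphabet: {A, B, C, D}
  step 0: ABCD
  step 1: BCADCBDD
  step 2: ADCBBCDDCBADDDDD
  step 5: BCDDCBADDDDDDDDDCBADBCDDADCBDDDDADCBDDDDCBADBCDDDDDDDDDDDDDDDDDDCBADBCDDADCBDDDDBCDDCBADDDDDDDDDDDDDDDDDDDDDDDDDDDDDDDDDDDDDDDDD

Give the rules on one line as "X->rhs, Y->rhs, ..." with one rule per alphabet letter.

  step 1 ⇒ step 2: BCADCBDD ⇒ AD·CB·BC·DD·CB·AD·DD·DD
    A ↦ BC
    B ↦ AD
    C ↦ CB
    D ↦ DD

A->BC, B->AD, C->CB, D->DD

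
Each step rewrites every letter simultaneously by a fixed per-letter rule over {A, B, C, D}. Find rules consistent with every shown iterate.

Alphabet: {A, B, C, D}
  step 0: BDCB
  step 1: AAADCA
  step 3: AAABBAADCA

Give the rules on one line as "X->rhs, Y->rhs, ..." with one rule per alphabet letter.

  step 0 ⇒ step 1: BDCB ⇒ A·AA·DC·A
    B ↦ A
    C ↦ DC
    D ↦ AA
    A ↦ B  (constrained at step 1)

A->B, B->A, C->DC, D->AA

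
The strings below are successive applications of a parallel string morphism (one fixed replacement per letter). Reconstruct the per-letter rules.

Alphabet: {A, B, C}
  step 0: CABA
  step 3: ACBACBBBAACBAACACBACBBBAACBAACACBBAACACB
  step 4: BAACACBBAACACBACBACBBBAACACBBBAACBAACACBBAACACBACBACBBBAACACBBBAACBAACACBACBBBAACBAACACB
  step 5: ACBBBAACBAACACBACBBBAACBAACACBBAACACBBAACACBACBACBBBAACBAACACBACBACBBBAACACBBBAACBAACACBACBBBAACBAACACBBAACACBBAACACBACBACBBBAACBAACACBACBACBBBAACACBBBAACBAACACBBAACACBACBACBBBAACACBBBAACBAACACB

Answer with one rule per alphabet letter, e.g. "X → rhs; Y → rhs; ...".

  step 4 ⇒ step 5: BAACACBBAACACBACBACBBBAACACBBBAACBAACACBBAACACBACBACBBBAACACBBBAACBAACACBACBBBAACBAACACB ⇒ ACB·B·B·AAC·B·AAC·ACB·ACB·B·B·AAC·B·AAC·ACB·B·AAC·ACB·B·AAC·ACB·ACB·ACB·B·B·AAC·B·AAC·ACB·ACB·ACB·B·B·AAC·ACB·B·B·AAC·B·AAC·ACB·ACB·B·B·AAC·B·AAC·ACB·B·AAC·ACB·B·AAC·ACB·ACB·ACB·B·B·AAC·B·AAC·ACB·ACB·ACB·B·B·AAC·ACB·B·B·AAC·B·AAC·ACB·B·AAC·ACB·ACB·ACB·B·B·AAC·ACB·B·B·AAC·B·AAC·ACB
    A ↦ B
    B ↦ ACB
    C ↦ AAC

A->B, B->ACB, C->AAC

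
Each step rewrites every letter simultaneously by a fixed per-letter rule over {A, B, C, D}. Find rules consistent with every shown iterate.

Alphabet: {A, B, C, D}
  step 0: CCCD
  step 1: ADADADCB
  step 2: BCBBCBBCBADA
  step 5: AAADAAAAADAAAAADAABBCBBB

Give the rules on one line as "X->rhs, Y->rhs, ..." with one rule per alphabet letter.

A->B, B->A, C->AD, D->CB

  step 1 ⇒ step 2: ADADADCB ⇒ B·CB·B·CB·B·CB·AD·A
    A ↦ B
    B ↦ A
    C ↦ AD
    D ↦ CB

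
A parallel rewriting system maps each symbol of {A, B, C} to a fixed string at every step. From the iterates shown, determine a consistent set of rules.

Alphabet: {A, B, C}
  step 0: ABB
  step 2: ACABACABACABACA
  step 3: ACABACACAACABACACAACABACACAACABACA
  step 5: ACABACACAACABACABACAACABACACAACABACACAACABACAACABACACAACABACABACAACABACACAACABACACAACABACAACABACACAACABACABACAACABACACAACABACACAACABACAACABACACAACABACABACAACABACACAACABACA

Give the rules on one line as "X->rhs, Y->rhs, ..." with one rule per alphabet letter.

A->ACA, B->CA, C->B

  step 2 ⇒ step 3: ACABACABACABACA ⇒ ACA·B·ACA·CA·ACA·B·ACA·CA·ACA·B·ACA·CA·ACA·B·ACA
    A ↦ ACA
    B ↦ CA
    C ↦ B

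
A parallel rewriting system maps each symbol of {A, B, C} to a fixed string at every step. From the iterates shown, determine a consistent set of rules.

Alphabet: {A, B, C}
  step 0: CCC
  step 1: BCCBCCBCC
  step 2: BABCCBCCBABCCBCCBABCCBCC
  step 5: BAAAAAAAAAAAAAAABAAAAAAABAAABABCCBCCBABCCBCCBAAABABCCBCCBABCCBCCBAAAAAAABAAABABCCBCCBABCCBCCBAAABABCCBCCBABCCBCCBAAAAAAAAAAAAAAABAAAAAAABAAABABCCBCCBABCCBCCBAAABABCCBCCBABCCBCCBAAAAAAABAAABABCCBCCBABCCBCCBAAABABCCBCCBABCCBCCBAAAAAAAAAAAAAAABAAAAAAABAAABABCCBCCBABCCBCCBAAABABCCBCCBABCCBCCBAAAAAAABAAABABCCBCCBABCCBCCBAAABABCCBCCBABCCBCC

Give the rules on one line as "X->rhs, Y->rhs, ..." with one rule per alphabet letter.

  step 1 ⇒ step 2: BCCBCCBCC ⇒ BA·BCC·BCC·BA·BCC·BCC·BA·BCC·BCC
    B ↦ BA
    C ↦ BCC
    A ↦ AA  (constrained at step 2)

A->AA, B->BA, C->BCC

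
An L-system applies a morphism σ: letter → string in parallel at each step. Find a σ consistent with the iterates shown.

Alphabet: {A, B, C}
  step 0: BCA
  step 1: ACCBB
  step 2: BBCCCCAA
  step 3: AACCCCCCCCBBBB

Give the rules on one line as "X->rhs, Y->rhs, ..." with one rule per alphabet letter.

  step 2 ⇒ step 3: BBCCCCAA ⇒ A·A·CC·CC·CC·CC·BB·BB
    A ↦ BB
    B ↦ A
    C ↦ CC

A->BB, B->A, C->CC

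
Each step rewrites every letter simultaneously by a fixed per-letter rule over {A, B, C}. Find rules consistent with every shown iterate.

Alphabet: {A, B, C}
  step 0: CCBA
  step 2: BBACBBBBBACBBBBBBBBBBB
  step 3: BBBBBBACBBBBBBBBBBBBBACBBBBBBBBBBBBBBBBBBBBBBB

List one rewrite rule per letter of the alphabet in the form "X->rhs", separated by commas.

  step 2 ⇒ step 3: BBACBBBBBACBBBBBBBBBBB ⇒ BB·BB·BB·ACB·BB·BB·BB·BB·BB·BB·ACB·BB·BB·BB·BB·BB·BB·BB·BB·BB·BB·BB
    A ↦ BB
    B ↦ BB
    C ↦ ACB

A->BB, B->BB, C->ACB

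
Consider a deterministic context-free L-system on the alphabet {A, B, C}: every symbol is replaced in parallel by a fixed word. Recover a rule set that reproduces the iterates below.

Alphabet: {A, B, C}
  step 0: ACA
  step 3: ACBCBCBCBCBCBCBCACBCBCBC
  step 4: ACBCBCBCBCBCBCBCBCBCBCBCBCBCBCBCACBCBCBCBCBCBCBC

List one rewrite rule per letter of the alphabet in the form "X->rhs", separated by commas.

  step 3 ⇒ step 4: ACBCBCBCBCBCBCBCACBCBCBC ⇒ AC·BC·BC·BC·BC·BC·BC·BC·BC·BC·BC·BC·BC·BC·BC·BC·AC·BC·BC·BC·BC·BC·BC·BC
    A ↦ AC
    B ↦ BC
    C ↦ BC

A->AC, B->BC, C->BC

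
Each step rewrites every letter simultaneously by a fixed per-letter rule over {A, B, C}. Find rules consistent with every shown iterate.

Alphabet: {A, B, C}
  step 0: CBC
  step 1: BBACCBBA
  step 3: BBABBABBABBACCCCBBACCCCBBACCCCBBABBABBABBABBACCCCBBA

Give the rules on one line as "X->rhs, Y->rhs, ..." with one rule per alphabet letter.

  step 0 ⇒ step 1: CBC ⇒ BBA·CC·BBA
    B ↦ CC
    C ↦ BBA
    A ↦ BBA  (constrained at step 1)

A->BBA, B->CC, C->BBA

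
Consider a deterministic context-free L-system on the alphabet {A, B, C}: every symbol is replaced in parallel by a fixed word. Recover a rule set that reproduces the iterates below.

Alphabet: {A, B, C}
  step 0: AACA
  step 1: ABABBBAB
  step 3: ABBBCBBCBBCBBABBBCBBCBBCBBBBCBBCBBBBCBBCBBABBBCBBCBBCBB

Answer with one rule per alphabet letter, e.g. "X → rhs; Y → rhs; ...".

A->AB, B->BBC, C->BB

  step 0 ⇒ step 1: AACA ⇒ AB·AB·BB·AB
    A ↦ AB
    C ↦ BB
    B ↦ BBC  (constrained at step 1)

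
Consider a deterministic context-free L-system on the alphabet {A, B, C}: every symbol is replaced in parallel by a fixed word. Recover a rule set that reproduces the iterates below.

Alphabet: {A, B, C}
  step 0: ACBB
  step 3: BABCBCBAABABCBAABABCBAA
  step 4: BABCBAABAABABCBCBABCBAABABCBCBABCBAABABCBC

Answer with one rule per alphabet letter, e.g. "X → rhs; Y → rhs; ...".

A->BC, B->BA, C->A

  step 3 ⇒ step 4: BABCBCBAABABCBAABABCBAA ⇒ BA·BC·BA·A·BA·A·BA·BC·BC·BA·BC·BA·A·BA·BC·BC·BA·BC·BA·A·BA·BC·BC
    A ↦ BC
    B ↦ BA
    C ↦ A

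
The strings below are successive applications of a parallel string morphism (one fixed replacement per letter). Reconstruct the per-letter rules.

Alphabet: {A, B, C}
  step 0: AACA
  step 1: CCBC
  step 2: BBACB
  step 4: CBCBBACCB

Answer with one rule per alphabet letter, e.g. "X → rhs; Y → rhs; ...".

A->C, B->AC, C->B

  step 1 ⇒ step 2: CCBC ⇒ B·B·AC·B
    B ↦ AC
    C ↦ B
  step 0 ⇒ step 1: AACA ⇒ C·C·B·C
    A ↦ C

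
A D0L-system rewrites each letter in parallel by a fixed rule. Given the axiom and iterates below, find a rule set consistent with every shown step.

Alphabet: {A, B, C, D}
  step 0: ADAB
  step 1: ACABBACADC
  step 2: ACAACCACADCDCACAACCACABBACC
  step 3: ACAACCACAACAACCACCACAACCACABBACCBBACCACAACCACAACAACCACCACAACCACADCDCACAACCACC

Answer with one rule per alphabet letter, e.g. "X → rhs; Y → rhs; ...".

  step 2 ⇒ step 3: ACAACCACADCDCACAACCACABBACC ⇒ ACA·ACC·ACA·ACA·ACC·ACC·ACA·ACC·ACA·BB·ACC·BB·ACC·ACA·ACC·ACA·ACA·ACC·ACC·ACA·ACC·ACA·DC·DC·ACA·ACC·ACC
    A ↦ ACA
    B ↦ DC
    C ↦ ACC
    D ↦ BB

A->ACA, B->DC, C->ACC, D->BB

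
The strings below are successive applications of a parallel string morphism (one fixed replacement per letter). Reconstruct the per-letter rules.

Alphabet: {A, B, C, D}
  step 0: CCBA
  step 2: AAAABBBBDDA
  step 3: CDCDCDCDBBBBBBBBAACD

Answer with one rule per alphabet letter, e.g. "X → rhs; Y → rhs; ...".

A->CD, B->BB, C->DD, D->A

  step 2 ⇒ step 3: AAAABBBBDDA ⇒ CD·CD·CD·CD·BB·BB·BB·BB·A·A·CD
    A ↦ CD
    B ↦ BB
    D ↦ A
    C ↦ DD  (constrained at step 0)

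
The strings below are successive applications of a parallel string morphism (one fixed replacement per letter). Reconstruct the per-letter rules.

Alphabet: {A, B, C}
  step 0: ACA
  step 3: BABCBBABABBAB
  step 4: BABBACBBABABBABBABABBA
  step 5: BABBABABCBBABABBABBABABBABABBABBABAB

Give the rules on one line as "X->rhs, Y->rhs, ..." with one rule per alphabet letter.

  step 4 ⇒ step 5: BABBACBBABABBABBABABBA ⇒ BA·B·BA·BA·B·CB·BA·BA·B·BA·B·BA·BA·B·BA·BA·B·BA·B·BA·BA·B
    A ↦ B
    B ↦ BA
    C ↦ CB

A->B, B->BA, C->CB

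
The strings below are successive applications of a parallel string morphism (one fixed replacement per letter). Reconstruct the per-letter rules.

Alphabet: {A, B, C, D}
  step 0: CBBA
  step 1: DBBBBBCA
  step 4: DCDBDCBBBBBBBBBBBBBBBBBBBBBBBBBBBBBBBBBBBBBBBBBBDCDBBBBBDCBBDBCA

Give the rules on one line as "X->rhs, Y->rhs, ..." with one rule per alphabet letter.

  step 0 ⇒ step 1: CBBA ⇒ DB·BB·BB·CA
    A ↦ CA
    B ↦ BB
    C ↦ DB
    D ↦ DC  (constrained at step 1)

A->CA, B->BB, C->DB, D->DC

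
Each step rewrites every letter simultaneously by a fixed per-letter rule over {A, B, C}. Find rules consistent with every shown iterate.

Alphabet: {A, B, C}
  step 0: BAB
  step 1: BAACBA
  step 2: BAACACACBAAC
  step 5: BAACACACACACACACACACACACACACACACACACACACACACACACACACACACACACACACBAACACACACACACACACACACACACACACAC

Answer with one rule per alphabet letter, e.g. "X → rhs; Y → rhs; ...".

  step 1 ⇒ step 2: BAACBA ⇒ BA·AC·AC·AC·BA·AC
    A ↦ AC
    B ↦ BA
    C ↦ AC

A->AC, B->BA, C->AC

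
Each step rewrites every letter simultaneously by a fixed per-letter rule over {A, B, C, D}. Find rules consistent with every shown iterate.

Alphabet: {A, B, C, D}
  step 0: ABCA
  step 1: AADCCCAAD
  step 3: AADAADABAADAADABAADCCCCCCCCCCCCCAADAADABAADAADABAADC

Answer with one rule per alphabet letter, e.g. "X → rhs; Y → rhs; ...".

A->AAD, B->C, C->CC, D->AB

  step 0 ⇒ step 1: ABCA ⇒ AAD·C·CC·AAD
    A ↦ AAD
    B ↦ C
    C ↦ CC
    D ↦ AB  (constrained at step 1)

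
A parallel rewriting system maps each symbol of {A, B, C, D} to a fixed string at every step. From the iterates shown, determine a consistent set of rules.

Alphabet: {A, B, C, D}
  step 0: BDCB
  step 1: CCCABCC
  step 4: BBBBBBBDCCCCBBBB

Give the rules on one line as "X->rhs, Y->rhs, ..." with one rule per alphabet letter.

A->D, B->CC, C->B, D->CA

  step 0 ⇒ step 1: BDCB ⇒ CC·CA·B·CC
    B ↦ CC
    C ↦ B
    D ↦ CA
    A ↦ D  (constrained at step 1)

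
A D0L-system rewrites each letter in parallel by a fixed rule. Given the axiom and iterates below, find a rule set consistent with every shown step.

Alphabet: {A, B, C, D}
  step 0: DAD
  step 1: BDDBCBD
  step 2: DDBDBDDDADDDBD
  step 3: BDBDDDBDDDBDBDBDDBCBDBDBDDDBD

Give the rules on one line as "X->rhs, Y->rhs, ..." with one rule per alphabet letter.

A->DBC, B->DD, C->AD, D->BD

  step 2 ⇒ step 3: DDBDBDDDADDDBD ⇒ BD·BD·DD·BD·DD·BD·BD·BD·DBC·BD·BD·BD·DD·BD
    A ↦ DBC
    B ↦ DD
    D ↦ BD
  step 1 ⇒ step 2: BDDBCBD ⇒ DD·BD·BD·DD·AD·DD·BD
    C ↦ AD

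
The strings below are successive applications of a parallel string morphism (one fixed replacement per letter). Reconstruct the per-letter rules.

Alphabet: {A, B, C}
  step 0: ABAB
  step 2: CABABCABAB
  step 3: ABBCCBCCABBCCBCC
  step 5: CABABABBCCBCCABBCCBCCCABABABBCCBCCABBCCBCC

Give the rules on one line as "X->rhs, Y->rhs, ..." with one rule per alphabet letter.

  step 2 ⇒ step 3: CABABCABAB ⇒ AB·BC·C·BC·C·AB·BC·C·BC·C
    A ↦ BC
    B ↦ C
    C ↦ AB

A->BC, B->C, C->AB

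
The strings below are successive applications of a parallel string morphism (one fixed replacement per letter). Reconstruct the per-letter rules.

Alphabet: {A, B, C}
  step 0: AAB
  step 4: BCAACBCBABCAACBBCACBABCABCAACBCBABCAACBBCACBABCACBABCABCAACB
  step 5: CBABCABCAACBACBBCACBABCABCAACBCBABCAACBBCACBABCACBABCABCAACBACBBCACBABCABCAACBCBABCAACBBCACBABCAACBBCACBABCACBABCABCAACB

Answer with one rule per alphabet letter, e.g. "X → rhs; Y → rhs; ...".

  step 4 ⇒ step 5: BCAACBCBABCAACBBCACBABCABCAACBCBABCAACBBCACBABCACBABCABCAACB ⇒ CB·A·BCA·BCA·A·CB·A·CB·BCA·CB·A·BCA·BCA·A·CB·CB·A·BCA·A·CB·BCA·CB·A·BCA·CB·A·BCA·BCA·A·CB·A·CB·BCA·CB·A·BCA·BCA·A·CB·CB·A·BCA·A·CB·BCA·CB·A·BCA·A·CB·BCA·CB·A·BCA·CB·A·BCA·BCA·A·CB
    A ↦ BCA
    B ↦ CB
    C ↦ A

A->BCA, B->CB, C->A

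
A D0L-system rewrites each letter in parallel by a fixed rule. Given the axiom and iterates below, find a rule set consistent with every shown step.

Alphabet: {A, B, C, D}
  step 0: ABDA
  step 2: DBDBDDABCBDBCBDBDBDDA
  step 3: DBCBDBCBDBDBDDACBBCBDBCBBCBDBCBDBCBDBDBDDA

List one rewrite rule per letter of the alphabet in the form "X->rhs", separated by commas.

  step 2 ⇒ step 3: DBDBDDABCBDBCBDBDBDDA ⇒ DB·CB·DB·CB·DB·DB·DDA·CB·B·CB·DB·CB·B·CB·DB·CB·DB·CB·DB·DB·DDA
    A ↦ DDA
    B ↦ CB
    C ↦ B
    D ↦ DB

A->DDA, B->CB, C->B, D->DB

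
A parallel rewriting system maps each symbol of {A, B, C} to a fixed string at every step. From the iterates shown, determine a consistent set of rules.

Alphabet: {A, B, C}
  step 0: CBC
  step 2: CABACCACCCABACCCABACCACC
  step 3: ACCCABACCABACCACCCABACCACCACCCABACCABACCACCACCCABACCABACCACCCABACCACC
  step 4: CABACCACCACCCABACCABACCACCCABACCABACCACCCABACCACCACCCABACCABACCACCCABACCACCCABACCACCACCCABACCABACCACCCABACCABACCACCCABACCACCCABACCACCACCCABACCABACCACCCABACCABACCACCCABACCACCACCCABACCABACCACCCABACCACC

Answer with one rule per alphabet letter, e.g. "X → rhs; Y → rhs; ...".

  step 3 ⇒ step 4: ACCCABACCABACCACCCABACCACCACCCABACCABACCACCACCCABACCABACCACCCABACCACC ⇒ CAB·ACC·ACC·ACC·CAB·AC·CAB·ACC·ACC·CAB·AC·CAB·ACC·ACC·CAB·ACC·ACC·ACC·CAB·AC·CAB·ACC·ACC·CAB·ACC·ACC·CAB·ACC·ACC·ACC·CAB·AC·CAB·ACC·ACC·CAB·AC·CAB·ACC·ACC·CAB·ACC·ACC·CAB·ACC·ACC·ACC·CAB·AC·CAB·ACC·ACC·CAB·AC·CAB·ACC·ACC·CAB·ACC·ACC·ACC·CAB·AC·CAB·ACC·ACC·CAB·ACC·ACC
    A ↦ CAB
    B ↦ AC
    C ↦ ACC

A->CAB, B->AC, C->ACC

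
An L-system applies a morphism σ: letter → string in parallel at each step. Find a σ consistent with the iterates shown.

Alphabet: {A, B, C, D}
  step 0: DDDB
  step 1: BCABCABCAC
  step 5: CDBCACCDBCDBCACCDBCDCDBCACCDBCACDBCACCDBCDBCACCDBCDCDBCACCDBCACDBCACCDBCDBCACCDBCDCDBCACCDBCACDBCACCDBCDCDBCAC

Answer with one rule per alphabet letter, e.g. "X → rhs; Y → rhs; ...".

  step 0 ⇒ step 1: DDDB ⇒ BCA·BCA·BCA·C
    B ↦ C
    D ↦ BCA
    A ↦ B  (constrained at step 1)
    C ↦ CD  (constrained at step 1)

A->B, B->C, C->CD, D->BCA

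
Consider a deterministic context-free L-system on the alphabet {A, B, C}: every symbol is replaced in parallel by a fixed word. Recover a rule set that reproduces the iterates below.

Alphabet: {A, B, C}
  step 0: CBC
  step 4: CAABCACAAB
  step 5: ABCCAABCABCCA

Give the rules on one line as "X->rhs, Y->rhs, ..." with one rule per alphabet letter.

A->C, B->A, C->AB

  step 4 ⇒ step 5: CAABCACAAB ⇒ AB·C·C·A·AB·C·AB·C·C·A
    A ↦ C
    B ↦ A
    C ↦ AB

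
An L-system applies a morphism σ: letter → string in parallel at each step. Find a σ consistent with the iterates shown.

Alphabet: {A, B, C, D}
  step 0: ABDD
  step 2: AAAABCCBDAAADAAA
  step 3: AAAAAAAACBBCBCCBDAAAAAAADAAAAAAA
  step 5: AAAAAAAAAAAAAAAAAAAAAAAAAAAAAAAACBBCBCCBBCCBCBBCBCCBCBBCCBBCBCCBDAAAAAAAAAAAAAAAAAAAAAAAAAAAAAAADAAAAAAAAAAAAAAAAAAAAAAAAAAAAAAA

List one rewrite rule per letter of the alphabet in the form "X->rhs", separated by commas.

  step 2 ⇒ step 3: AAAABCCBDAAADAAA ⇒ AA·AA·AA·AA·CB·BC·BC·CB·DA·AA·AA·AA·DA·AA·AA·AA
    A ↦ AA
    B ↦ CB
    C ↦ BC
    D ↦ DA

A->AA, B->CB, C->BC, D->DA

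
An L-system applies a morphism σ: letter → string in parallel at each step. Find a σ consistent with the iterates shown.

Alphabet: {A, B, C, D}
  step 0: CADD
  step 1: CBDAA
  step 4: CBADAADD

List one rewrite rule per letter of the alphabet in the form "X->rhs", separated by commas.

  step 0 ⇒ step 1: CADD ⇒ CB·D·A·A
    A ↦ D
    C ↦ CB
    D ↦ A
    B ↦ A  (constrained at step 1)

A->D, B->A, C->CB, D->A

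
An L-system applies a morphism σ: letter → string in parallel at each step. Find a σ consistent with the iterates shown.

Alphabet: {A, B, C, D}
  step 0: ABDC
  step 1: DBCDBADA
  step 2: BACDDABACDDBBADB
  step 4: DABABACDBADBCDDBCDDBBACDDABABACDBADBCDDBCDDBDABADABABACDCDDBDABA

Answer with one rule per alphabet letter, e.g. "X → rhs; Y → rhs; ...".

A->DB, B->CD, C->DA, D->BA

  step 1 ⇒ step 2: DBCDBADA ⇒ BA·CD·DA·BA·CD·DB·BA·DB
    A ↦ DB
    B ↦ CD
    C ↦ DA
    D ↦ BA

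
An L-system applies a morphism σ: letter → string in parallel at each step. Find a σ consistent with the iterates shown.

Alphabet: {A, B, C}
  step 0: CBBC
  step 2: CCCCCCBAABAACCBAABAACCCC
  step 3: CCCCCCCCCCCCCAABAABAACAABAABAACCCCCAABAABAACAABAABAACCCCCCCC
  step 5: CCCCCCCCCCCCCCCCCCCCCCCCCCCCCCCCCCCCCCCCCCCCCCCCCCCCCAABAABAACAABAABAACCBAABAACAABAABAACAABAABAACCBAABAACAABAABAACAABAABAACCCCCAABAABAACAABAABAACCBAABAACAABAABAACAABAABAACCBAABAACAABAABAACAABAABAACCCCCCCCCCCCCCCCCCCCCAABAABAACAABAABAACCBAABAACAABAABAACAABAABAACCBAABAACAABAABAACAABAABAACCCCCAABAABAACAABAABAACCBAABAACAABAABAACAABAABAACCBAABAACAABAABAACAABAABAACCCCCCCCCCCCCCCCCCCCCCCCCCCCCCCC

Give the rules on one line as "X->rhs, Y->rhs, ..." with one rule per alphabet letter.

  step 2 ⇒ step 3: CCCCCCBAABAACCBAABAACCCC ⇒ CC·CC·CC·CC·CC·CC·CAA·BAA·BAA·CAA·BAA·BAA·CC·CC·CAA·BAA·BAA·CAA·BAA·BAA·CC·CC·CC·CC
    A ↦ BAA
    B ↦ CAA
    C ↦ CC

A->BAA, B->CAA, C->CC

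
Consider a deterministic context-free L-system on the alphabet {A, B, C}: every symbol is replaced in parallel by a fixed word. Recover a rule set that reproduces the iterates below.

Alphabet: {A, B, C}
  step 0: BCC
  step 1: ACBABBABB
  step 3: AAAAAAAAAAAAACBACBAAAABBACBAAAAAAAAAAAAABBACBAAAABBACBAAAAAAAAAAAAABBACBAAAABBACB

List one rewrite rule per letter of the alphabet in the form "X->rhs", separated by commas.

  step 0 ⇒ step 1: BCC ⇒ ACB·ABB·ABB
    B ↦ ACB
    C ↦ ABB
    A ↦ AAA  (constrained at step 1)

A->AAA, B->ACB, C->ABB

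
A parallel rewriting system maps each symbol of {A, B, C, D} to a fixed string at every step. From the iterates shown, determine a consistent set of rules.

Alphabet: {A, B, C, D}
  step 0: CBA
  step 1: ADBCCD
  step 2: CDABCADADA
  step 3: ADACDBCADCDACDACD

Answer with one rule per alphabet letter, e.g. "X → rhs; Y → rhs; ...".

  step 2 ⇒ step 3: CDABCADADA ⇒ AD·A·CD·BC·AD·CD·A·CD·A·CD
    A ↦ CD
    B ↦ BC
    C ↦ AD
    D ↦ A

A->CD, B->BC, C->AD, D->A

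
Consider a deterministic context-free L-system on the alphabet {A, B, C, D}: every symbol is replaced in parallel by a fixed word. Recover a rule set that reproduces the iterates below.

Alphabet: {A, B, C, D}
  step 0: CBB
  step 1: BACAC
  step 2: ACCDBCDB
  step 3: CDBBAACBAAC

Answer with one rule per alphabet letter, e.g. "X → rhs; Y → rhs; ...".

  step 2 ⇒ step 3: ACCDBCDB ⇒ CD·B·B·A·AC·B·A·AC
    A ↦ CD
    B ↦ AC
    C ↦ B
    D ↦ A

A->CD, B->AC, C->B, D->A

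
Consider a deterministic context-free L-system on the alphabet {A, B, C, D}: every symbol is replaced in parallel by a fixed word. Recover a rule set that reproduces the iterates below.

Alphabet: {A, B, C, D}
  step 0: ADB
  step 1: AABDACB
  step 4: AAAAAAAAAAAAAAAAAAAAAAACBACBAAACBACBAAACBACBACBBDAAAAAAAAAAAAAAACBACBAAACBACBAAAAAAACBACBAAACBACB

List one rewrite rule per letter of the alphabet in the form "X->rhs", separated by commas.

A->AA, B->ACB, C->ACB, D->BD

  step 0 ⇒ step 1: ADB ⇒ AA·BD·ACB
    A ↦ AA
    B ↦ ACB
    D ↦ BD
    C ↦ ACB  (constrained at step 1)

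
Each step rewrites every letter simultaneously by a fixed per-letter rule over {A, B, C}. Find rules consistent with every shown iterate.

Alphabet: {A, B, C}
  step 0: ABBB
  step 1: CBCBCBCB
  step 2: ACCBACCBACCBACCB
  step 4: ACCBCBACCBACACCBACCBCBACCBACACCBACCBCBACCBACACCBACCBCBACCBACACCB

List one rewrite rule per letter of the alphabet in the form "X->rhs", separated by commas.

A->CB, B->CB, C->AC

  step 1 ⇒ step 2: CBCBCBCB ⇒ AC·CB·AC·CB·AC·CB·AC·CB
    B ↦ CB
    C ↦ AC
  step 0 ⇒ step 1: ABBB ⇒ CB·CB·CB·CB
    A ↦ CB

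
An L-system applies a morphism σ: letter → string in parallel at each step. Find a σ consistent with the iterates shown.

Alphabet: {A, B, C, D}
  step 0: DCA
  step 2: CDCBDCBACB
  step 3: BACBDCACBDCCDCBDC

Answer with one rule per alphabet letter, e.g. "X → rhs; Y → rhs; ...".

  step 2 ⇒ step 3: CDCBDCBACB ⇒ B·AC·B·DC·AC·B·DC·CDC·B·DC
    A ↦ CDC
    B ↦ DC
    C ↦ B
    D ↦ AC

A->CDC, B->DC, C->B, D->AC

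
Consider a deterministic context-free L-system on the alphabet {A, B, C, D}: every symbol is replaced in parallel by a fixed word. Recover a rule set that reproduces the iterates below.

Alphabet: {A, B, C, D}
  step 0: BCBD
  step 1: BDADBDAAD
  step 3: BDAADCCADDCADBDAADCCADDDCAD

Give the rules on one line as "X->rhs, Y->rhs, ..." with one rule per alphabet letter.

  step 0 ⇒ step 1: BCBD ⇒ BDA·D·BDA·AD
    B ↦ BDA
    C ↦ D
    D ↦ AD
    A ↦ C  (constrained at step 1)

A->C, B->BDA, C->D, D->AD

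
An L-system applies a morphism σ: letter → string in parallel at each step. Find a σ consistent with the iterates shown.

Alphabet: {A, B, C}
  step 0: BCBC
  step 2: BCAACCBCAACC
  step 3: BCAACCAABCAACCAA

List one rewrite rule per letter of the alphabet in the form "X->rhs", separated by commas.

  step 2 ⇒ step 3: BCAACCBCAACC ⇒ BCA·A·C·C·A·A·BCA·A·C·C·A·A
    A ↦ C
    B ↦ BCA
    C ↦ A

A->C, B->BCA, C->A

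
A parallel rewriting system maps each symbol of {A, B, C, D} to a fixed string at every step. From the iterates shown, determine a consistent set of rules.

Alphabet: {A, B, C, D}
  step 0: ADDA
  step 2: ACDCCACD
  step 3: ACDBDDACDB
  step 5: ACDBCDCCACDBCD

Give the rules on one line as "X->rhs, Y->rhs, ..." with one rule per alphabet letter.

A->AC, B->C, C->D, D->B

  step 2 ⇒ step 3: ACDCCACD ⇒ AC·D·B·D·D·AC·D·B
    A ↦ AC
    C ↦ D
    D ↦ B
    B ↦ C  (constrained at step 3)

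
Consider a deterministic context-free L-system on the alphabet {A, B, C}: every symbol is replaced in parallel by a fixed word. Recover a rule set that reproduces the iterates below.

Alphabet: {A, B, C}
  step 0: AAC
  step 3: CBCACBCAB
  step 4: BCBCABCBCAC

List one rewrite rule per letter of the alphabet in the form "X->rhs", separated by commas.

A->CA, B->C, C->B

  step 3 ⇒ step 4: CBCACBCAB ⇒ B·C·B·CA·B·C·B·CA·C
    A ↦ CA
    B ↦ C
    C ↦ B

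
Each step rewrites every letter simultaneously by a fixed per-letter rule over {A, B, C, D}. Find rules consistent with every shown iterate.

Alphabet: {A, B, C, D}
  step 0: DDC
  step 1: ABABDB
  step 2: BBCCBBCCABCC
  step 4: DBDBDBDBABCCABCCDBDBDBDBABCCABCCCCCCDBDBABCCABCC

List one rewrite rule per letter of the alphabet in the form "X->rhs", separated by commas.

A->BB, B->CC, C->DB, D->AB

  step 1 ⇒ step 2: ABABDB ⇒ BB·CC·BB·CC·AB·CC
    A ↦ BB
    B ↦ CC
    D ↦ AB
  step 0 ⇒ step 1: DDC ⇒ AB·AB·DB
    C ↦ DB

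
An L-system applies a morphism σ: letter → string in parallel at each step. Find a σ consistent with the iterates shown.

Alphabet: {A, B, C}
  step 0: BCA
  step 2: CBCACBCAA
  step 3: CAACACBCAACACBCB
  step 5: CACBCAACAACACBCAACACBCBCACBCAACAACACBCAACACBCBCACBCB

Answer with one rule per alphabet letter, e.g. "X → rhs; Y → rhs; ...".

A->CB, B->A, C->CA

  step 2 ⇒ step 3: CBCACBCAA ⇒ CA·A·CA·CB·CA·A·CA·CB·CB
    A ↦ CB
    B ↦ A
    C ↦ CA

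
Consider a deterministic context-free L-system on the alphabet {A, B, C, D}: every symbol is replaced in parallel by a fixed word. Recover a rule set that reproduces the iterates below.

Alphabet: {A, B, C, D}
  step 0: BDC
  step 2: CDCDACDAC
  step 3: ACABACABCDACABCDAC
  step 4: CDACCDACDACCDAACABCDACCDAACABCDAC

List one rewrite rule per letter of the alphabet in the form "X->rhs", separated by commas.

  step 3 ⇒ step 4: ACABACABCDACABCDAC ⇒ CD·AC·CD·A·CD·AC·CD·A·AC·AB·CD·AC·CD·A·AC·AB·CD·AC
    A ↦ CD
    B ↦ A
    C ↦ AC
    D ↦ AB

A->CD, B->A, C->AC, D->AB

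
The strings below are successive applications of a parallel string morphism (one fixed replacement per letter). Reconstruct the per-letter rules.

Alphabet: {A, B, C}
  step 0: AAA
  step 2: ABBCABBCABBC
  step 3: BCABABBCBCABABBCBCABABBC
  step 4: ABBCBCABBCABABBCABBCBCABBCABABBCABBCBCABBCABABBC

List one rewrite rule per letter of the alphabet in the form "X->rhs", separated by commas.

  step 3 ⇒ step 4: BCABABBCBCABABBCBCABABBC ⇒ AB·BC·BC·AB·BC·AB·AB·BC·AB·BC·BC·AB·BC·AB·AB·BC·AB·BC·BC·AB·BC·AB·AB·BC
    A ↦ BC
    B ↦ AB
    C ↦ BC

A->BC, B->AB, C->BC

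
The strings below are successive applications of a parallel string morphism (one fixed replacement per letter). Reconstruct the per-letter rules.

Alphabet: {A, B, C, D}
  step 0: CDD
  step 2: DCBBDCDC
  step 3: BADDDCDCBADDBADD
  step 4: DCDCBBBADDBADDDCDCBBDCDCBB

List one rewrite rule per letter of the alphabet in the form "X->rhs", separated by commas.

A->DC, B->DC, C->ADD, D->B

  step 3 ⇒ step 4: BADDDCDCBADDBADD ⇒ DC·DC·B·B·B·ADD·B·ADD·DC·DC·B·B·DC·DC·B·B
    A ↦ DC
    B ↦ DC
    C ↦ ADD
    D ↦ B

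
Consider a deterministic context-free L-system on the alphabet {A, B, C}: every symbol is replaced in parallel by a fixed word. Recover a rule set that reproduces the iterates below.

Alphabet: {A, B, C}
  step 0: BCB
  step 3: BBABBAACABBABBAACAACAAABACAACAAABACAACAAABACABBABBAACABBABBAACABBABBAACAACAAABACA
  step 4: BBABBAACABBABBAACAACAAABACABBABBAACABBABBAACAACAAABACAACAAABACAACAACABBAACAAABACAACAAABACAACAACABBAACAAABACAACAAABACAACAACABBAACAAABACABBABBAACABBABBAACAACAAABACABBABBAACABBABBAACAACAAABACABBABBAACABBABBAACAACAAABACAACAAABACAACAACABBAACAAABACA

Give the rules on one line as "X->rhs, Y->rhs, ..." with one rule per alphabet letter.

A->ACA, B->BBA, C->AAB

  step 3 ⇒ step 4: BBABBAACABBABBAACAACAAABACAACAAABACAACAAABACABBABBAACABBABBAACABBABBAACAACAAABACA ⇒ BBA·BBA·ACA·BBA·BBA·ACA·ACA·AAB·ACA·BBA·BBA·ACA·BBA·BBA·ACA·ACA·AAB·ACA·ACA·AAB·ACA·ACA·ACA·BBA·ACA·AAB·ACA·ACA·AAB·ACA·ACA·ACA·BBA·ACA·AAB·ACA·ACA·AAB·ACA·ACA·ACA·BBA·ACA·AAB·ACA·BBA·BBA·ACA·BBA·BBA·ACA·ACA·AAB·ACA·BBA·BBA·ACA·BBA·BBA·ACA·ACA·AAB·ACA·BBA·BBA·ACA·BBA·BBA·ACA·ACA·AAB·ACA·ACA·AAB·ACA·ACA·ACA·BBA·ACA·AAB·ACA
    A ↦ ACA
    B ↦ BBA
    C ↦ AAB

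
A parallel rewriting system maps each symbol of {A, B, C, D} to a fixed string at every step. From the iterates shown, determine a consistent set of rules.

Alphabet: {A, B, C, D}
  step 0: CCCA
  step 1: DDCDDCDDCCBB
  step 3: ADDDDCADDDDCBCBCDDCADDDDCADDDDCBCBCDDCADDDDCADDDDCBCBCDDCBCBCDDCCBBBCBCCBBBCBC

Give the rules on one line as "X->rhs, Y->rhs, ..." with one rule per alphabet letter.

  step 0 ⇒ step 1: CCCA ⇒ DDC·DDC·DDC·CBB
    A ↦ CBB
    C ↦ DDC
    B ↦ ADD  (constrained at step 1)
    D ↦ BC  (constrained at step 1)

A->CBB, B->ADD, C->DDC, D->BC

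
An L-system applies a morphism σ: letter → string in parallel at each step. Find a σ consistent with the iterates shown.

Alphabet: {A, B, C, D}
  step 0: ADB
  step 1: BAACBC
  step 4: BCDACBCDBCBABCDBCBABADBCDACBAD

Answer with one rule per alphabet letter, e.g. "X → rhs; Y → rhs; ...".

  step 0 ⇒ step 1: ADB ⇒ BA·AC·BC
    A ↦ BA
    B ↦ BC
    D ↦ AC
    C ↦ D  (constrained at step 1)

A->BA, B->BC, C->D, D->AC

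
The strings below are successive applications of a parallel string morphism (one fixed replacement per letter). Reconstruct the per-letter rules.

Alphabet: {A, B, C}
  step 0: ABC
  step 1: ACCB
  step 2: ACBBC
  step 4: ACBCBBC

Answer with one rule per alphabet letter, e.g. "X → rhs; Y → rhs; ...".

A->AC, B->C, C->B

  step 1 ⇒ step 2: ACCB ⇒ AC·B·B·C
    A ↦ AC
    B ↦ C
    C ↦ B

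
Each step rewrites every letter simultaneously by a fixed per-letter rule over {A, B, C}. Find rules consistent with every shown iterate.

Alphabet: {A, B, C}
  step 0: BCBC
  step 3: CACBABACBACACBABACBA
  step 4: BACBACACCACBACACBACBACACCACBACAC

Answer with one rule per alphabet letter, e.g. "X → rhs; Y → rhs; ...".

  step 3 ⇒ step 4: CACBABACBACACBABACBA ⇒ BA·C·BA·CA·C·CA·C·BA·CA·C·BA·C·BA·CA·C·CA·C·BA·CA·C
    A ↦ C
    B ↦ CA
    C ↦ BA

A->C, B->CA, C->BA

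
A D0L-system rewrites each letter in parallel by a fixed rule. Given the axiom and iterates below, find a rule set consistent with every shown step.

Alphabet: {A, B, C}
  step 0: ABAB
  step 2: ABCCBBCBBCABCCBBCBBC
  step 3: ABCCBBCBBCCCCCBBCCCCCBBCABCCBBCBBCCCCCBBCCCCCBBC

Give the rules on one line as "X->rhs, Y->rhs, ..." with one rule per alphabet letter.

A->AB, B->CC, C->BBC

  step 2 ⇒ step 3: ABCCBBCBBCABCCBBCBBC ⇒ AB·CC·BBC·BBC·CC·CC·BBC·CC·CC·BBC·AB·CC·BBC·BBC·CC·CC·BBC·CC·CC·BBC
    A ↦ AB
    B ↦ CC
    C ↦ BBC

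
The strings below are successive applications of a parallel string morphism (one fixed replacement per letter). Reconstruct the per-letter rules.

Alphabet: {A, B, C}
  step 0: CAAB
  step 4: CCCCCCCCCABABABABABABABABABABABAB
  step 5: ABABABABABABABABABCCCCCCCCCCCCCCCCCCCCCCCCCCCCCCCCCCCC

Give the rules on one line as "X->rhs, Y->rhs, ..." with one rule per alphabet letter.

  step 4 ⇒ step 5: CCCCCCCCCABABABABABABABABABABABAB ⇒ AB·AB·AB·AB·AB·AB·AB·AB·AB·C·CC·C·CC·C·CC·C·CC·C·CC·C·CC·C·CC·C·CC·C·CC·C·CC·C·CC·C·CC
    A ↦ C
    B ↦ CC
    C ↦ AB

A->C, B->CC, C->AB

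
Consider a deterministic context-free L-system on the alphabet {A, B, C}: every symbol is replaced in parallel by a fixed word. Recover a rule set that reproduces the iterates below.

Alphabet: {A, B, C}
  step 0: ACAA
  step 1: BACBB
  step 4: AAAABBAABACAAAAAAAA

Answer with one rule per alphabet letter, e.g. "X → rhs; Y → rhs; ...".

  step 0 ⇒ step 1: ACAA ⇒ B·AC·B·B
    A ↦ B
    C ↦ AC
    B ↦ AA  (constrained at step 1)

A->B, B->AA, C->AC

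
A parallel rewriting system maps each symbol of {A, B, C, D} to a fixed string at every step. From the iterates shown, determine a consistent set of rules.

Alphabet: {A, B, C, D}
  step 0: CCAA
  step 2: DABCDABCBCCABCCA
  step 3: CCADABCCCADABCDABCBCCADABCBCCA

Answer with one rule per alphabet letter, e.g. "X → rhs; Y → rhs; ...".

A->CA, B->DA, C->BC, D->C

  step 2 ⇒ step 3: DABCDABCBCCABCCA ⇒ C·CA·DA·BC·C·CA·DA·BC·DA·BC·BC·CA·DA·BC·BC·CA
    A ↦ CA
    B ↦ DA
    C ↦ BC
    D ↦ C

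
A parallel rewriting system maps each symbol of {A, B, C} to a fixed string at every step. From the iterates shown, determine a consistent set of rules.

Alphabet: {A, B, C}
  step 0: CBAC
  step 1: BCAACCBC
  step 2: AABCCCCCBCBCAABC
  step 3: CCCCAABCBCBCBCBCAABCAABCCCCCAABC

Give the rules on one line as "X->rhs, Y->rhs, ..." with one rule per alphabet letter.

A->CC, B->AA, C->BC

  step 2 ⇒ step 3: AABCCCCCBCBCAABC ⇒ CC·CC·AA·BC·BC·BC·BC·BC·AA·BC·AA·BC·CC·CC·AA·BC
    A ↦ CC
    B ↦ AA
    C ↦ BC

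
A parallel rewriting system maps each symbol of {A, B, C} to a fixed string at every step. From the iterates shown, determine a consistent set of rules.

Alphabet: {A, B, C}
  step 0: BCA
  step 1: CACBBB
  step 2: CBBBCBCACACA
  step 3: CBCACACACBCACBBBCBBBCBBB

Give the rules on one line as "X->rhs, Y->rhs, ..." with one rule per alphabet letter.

A->BB, B->CA, C->CB

  step 2 ⇒ step 3: CBBBCBCACACA ⇒ CB·CA·CA·CA·CB·CA·CB·BB·CB·BB·CB·BB
    A ↦ BB
    B ↦ CA
    C ↦ CB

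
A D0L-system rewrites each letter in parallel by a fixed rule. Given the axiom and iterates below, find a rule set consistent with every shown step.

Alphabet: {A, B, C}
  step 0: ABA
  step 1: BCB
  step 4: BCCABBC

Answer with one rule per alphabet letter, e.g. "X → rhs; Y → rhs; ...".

  step 0 ⇒ step 1: ABA ⇒ B·C·B
    A ↦ B
    B ↦ C
    C ↦ AB  (constrained at step 1)

A->B, B->C, C->AB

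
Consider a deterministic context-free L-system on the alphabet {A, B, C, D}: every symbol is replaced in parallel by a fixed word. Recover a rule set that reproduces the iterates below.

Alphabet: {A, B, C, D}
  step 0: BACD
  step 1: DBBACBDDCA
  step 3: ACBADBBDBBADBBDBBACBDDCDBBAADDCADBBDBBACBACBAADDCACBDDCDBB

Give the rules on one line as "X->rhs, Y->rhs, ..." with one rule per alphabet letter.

A->ACB, B->DBB, C->DDC, D->A

  step 0 ⇒ step 1: BACD ⇒ DBB·ACB·DDC·A
    A ↦ ACB
    B ↦ DBB
    C ↦ DDC
    D ↦ A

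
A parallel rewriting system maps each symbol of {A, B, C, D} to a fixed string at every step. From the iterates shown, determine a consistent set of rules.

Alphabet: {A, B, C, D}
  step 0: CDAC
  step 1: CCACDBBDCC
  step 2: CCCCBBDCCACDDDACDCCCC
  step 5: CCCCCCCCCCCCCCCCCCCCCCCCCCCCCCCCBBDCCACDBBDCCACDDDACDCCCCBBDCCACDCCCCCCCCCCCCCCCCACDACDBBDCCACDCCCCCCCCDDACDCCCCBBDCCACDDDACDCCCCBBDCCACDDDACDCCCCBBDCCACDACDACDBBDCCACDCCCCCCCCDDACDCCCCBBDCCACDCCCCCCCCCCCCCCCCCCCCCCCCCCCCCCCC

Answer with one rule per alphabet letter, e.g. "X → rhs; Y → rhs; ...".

A->BBD, B->D, C->CC, D->ACD

  step 1 ⇒ step 2: CCACDBBDCC ⇒ CC·CC·BBD·CC·ACD·D·D·ACD·CC·CC
    A ↦ BBD
    B ↦ D
    C ↦ CC
    D ↦ ACD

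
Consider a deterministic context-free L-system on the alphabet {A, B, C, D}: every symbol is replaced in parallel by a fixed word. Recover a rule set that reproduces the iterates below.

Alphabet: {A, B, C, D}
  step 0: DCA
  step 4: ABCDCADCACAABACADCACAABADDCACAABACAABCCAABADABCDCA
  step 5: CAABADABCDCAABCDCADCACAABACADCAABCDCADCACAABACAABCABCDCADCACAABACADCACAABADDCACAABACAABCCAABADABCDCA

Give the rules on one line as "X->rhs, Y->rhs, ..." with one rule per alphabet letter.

A->CA, B->ABA, C->D, D->ABC

  step 4 ⇒ step 5: ABCDCADCACAABACADCACAABADDCACAABACAABCCAABADABCDCA ⇒ CA·ABA·D·ABC·D·CA·ABC·D·CA·D·CA·CA·ABA·CA·D·CA·ABC·D·CA·D·CA·CA·ABA·CA·ABC·ABC·D·CA·D·CA·CA·ABA·CA·D·CA·CA·ABA·D·D·CA·CA·ABA·CA·ABC·CA·ABA·D·ABC·D·CA
    A ↦ CA
    B ↦ ABA
    C ↦ D
    D ↦ ABC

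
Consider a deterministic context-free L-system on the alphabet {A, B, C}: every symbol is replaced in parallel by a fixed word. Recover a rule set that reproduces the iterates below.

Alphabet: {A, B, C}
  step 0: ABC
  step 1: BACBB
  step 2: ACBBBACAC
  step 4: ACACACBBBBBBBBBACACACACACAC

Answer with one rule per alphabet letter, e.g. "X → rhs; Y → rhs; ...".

A->B, B->AC, C->BB

  step 1 ⇒ step 2: BACBB ⇒ AC·B·BB·AC·AC
    A ↦ B
    B ↦ AC
    C ↦ BB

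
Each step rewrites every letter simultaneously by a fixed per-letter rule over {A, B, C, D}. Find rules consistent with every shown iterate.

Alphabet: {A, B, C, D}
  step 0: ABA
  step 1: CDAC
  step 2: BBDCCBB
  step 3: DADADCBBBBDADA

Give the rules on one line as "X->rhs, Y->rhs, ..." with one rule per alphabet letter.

A->C, B->DA, C->BB, D->DC

  step 2 ⇒ step 3: BBDCCBB ⇒ DA·DA·DC·BB·BB·DA·DA
    B ↦ DA
    C ↦ BB
    D ↦ DC
  step 0 ⇒ step 1: ABA ⇒ C·DA·C
    A ↦ C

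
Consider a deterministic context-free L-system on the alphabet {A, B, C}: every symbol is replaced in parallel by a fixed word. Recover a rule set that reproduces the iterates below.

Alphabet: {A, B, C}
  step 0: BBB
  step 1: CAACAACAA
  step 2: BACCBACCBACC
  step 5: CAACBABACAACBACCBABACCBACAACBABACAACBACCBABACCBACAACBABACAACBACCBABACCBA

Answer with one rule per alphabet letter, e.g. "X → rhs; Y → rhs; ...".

  step 1 ⇒ step 2: CAACAACAA ⇒ BA·C·C·BA·C·C·BA·C·C
    A ↦ C
    C ↦ BA
  step 0 ⇒ step 1: BBB ⇒ CAA·CAA·CAA
    B ↦ CAA

A->C, B->CAA, C->BA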